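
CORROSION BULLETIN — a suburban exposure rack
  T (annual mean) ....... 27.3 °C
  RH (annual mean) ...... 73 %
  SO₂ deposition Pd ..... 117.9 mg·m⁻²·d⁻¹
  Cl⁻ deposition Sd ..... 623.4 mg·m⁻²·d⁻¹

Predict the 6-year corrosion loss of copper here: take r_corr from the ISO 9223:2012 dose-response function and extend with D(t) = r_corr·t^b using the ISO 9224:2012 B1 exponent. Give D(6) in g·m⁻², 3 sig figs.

D(6) = 101 g·m⁻²

copper: T>10 °C ⇒ hinge -0.080·(27.3−10) = -1.3840
  SO₂ term: 0.0053·117.9^0.26·exp(0.059·73-1.3840) = 0.3407
  Sd branch = 0.01025·Sd^0.27·e^(0.036·RH+0.049·T) = 3.073 μm/a
  r_corr = 0.3407 + 3.073 = 3.414 μm/a
ISO 9224: D(t) = r_corr · t^b with b = 0.667 (copper, B1)
  D(6) = 3.414 × 6^0.667 = 3.414 × 3.304 = 11.28 μm
  Mass loss = 11.28 μm × 8.96 g/cm³ = 101.1 g·m⁻²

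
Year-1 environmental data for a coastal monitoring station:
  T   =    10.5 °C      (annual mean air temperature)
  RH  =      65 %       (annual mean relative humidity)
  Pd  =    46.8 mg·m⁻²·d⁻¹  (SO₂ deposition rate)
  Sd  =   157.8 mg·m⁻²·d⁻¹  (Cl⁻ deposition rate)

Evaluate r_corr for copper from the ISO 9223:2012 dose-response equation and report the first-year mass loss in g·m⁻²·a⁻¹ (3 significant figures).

copper: temperature factor f = -0.080·(0.5) = -0.0400
  sulphur-dioxide contribution → 0.6407 μm/a
  chloride contribution → 0.6981 μm/a
  total first-year rate 1.339 μm/a
Convert to mass loss: 1.339 μm/a × 8.96 g/cm³ = 12 g·m⁻²·a⁻¹

r_corr = 12.0 g·m⁻²·a⁻¹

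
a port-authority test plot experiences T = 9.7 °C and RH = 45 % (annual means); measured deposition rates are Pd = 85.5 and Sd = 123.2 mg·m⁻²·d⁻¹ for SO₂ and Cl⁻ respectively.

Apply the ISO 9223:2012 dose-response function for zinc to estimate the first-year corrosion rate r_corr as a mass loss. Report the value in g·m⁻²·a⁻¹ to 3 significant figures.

r_corr = 11.5 g·m⁻²·a⁻¹

zinc: f(T) = +0.038·(T−10) [T≤10 °C] = -0.0114
  SO₂ term: 0.0129·85.5^0.44·exp(0.046·45-0.0114) = 0.7156
  Cl⁻ term: 0.0175·123.2^0.57·exp(0.008·45+0.085·9.7) = 0.8894
  sum: 0.7156 + 0.8894 → r_corr = 1.605 μm/a
Convert to mass loss: 1.605 μm/a × 7.14 g/cm³ = 11.46 g·m⁻²·a⁻¹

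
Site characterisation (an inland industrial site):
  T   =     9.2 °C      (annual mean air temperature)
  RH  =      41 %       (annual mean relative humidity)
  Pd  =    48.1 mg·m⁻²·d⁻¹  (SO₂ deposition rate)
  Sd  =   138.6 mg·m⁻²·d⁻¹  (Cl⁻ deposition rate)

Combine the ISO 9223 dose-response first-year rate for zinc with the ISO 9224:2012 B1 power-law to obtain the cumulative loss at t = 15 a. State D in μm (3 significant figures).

zinc: temperature factor f = +0.038·(-0.8) = -0.0304
  sulphur-dioxide contribution → 0.4535 μm/a
  chloride contribution → 0.8829 μm/a
  ⇒ r_corr(zinc) = 1.336 μm/a
Power-law: D(15) = r_corr · 15^0.813
  D(15) = 1.336 × 15^0.813 = 1.336 × 9.04 = 12.08 μm

D(15) = 12.1 μm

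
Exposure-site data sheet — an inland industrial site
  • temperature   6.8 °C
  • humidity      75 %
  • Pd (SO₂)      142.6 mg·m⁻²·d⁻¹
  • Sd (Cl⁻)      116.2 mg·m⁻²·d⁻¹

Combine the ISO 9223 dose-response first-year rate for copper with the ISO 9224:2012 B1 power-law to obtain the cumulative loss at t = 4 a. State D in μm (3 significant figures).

copper: f(T) = +0.126·(T−10) [T≤10 °C] = -0.4032
  SO₂ term: 0.0053·142.6^0.26·exp(0.059·75-0.4032) = 1.074
  Sd branch = 0.01025·Sd^0.27·e^(0.036·RH+0.049·T) = 0.7685 μm/a
  r_corr = 1.074 + 0.7685 = 1.842 μm/a
Long-term exponent b (ISO 9224 Table 2, B1) = 0.667
  D(4) = 1.842 × 4^0.667 = 1.842 × 2.521 = 4.645 μm

D(4) = 4.64 μm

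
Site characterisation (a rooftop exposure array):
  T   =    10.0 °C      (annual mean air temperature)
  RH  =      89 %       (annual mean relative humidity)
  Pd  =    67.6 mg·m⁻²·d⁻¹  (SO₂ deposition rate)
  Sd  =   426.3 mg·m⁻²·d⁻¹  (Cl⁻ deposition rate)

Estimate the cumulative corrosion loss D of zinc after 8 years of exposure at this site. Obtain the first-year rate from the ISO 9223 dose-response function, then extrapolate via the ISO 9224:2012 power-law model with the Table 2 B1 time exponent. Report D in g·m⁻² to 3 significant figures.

zinc: temperature factor f = +0.038·(0.0) = +0.0000
  SO₂ term: 0.0129·67.6^0.44·exp(0.046·89+0.0000) = 4.94
  Sd branch = 0.0175·Sd^0.57·e^(0.008·RH+0.085·T) = 2.632 μm/a
  r_corr = 4.94 + 2.632 = 7.573 μm/a
Long-term exponent b (ISO 9224 Table 2, B1) = 0.813
  D(8) = 7.573 × 8^0.813 = 7.573 × 5.423 = 41.06 μm
  Mass loss = 41.06 μm × 7.14 g/cm³ = 293.2 g·m⁻²

D(8) = 293 g·m⁻²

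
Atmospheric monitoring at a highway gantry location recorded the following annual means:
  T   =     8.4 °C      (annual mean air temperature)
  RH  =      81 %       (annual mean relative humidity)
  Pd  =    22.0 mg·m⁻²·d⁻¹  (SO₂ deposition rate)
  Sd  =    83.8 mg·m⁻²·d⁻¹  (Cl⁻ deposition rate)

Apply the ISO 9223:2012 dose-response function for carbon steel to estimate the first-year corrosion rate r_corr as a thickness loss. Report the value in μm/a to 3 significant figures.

carbon steel: f(T) = +0.150·(T−10) [T≤10 °C] = -0.2400
  SO₂ term: 1.77·22.0^0.52·exp(0.02·81-0.2400) = 35.1
  Sd branch = 0.102·Sd^0.62·e^(0.033·RH+0.04·T) = 32.2 μm/a
  sum: 35.1 + 32.2 → r_corr = 67.3 μm/a

r_corr = 67.3 μm/a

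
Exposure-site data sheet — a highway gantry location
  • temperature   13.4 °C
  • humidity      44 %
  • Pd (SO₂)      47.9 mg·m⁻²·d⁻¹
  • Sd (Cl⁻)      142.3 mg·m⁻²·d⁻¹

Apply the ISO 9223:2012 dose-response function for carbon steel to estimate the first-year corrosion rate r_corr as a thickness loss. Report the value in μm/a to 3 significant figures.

carbon steel: f(T) = -0.054·(T−10) [T>10 °C] = -0.1836
  sulphur-dioxide contribution → 26.56 μm/a
  chloride contribution → 16.11 μm/a
  ⇒ r_corr(carbon steel) = 42.66 μm/a

r_corr = 42.7 μm/a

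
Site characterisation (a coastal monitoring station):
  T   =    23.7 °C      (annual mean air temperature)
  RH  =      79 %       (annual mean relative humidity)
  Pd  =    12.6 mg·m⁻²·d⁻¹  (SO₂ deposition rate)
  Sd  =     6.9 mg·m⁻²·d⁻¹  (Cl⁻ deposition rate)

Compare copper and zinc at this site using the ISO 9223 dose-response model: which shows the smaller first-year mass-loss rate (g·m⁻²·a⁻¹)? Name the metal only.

zinc

copper: f(T) = -0.080·(T−10) [T>10 °C] = -1.0960
  sulphur-dioxide contribution → 0.3619 μm/a
  chloride contribution → 0.9477 μm/a
  total first-year rate 1.31 μm/a
  mass loss = 1.31 μm/a × 8.96 g/cm³ = 11.73 g·m⁻²·a⁻¹
zinc: T>10 °C ⇒ hinge -0.071·(23.7−10) = -0.9727
  sulphur-dioxide contribution → 0.563 μm/a
  chloride contribution → 0.7422 μm/a
  total first-year rate 1.305 μm/a
  mass loss = 1.305 μm/a × 7.14 g/cm³ = 9.32 g·m⁻²·a⁻¹
Ordering by g·m⁻²·a⁻¹: copper (11.7) > zinc (9.32)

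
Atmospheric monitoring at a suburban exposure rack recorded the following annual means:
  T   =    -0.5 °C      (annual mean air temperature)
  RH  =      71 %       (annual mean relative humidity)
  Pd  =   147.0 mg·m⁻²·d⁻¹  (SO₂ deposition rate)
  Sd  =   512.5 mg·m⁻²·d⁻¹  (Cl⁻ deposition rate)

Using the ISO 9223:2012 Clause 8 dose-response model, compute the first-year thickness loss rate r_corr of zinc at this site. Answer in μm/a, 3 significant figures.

r_corr = 3.08 μm/a

zinc: temperature factor f = +0.038·(-10.5) = -0.3990
  Pd branch = 0.0129·Pd^0.44·e^(0.046·RH+f) = 2.039 μm/a
  Cl⁻ term: 0.0175·512.5^0.57·exp(0.008·71+0.085·-0.5) = 1.037
  r_corr = 2.039 + 1.037 = 3.076 μm/a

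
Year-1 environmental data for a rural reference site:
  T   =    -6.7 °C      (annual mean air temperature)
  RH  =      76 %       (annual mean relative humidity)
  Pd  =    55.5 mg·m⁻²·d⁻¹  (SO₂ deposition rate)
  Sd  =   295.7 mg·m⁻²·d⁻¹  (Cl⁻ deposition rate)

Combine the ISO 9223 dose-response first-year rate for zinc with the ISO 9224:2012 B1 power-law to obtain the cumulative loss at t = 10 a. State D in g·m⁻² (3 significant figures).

zinc: f(T) = +0.038·(T−10) [T≤10 °C] = -0.6346
  Pd branch = 0.0129·Pd^0.44·e^(0.046·RH+f) = 1.321 μm/a
  Sd branch = 0.0175·Sd^0.57·e^(0.008·RH+0.085·T) = 0.4657 μm/a
  sum: 1.321 + 0.4657 → r_corr = 1.786 μm/a
ISO 9224: D(t) = r_corr · t^b with b = 0.813 (zinc, B1)
  D(10) = 1.786 × 10^0.813 = 1.786 × 6.501 = 11.61 μm
  Mass loss = 11.61 μm × 7.14 g/cm³ = 82.92 g·m⁻²

D(10) = 82.9 g·m⁻²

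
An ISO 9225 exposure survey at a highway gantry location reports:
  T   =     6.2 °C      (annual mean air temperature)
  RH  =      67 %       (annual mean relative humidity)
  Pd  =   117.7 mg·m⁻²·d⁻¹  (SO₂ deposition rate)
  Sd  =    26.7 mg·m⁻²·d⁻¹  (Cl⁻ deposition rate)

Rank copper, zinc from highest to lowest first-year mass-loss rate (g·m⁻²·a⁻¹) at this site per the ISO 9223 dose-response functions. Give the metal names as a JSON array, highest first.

["zinc", "copper"]

copper: f(T) = +0.126·(T−10) [T≤10 °C] = -0.4788
  sulphur-dioxide contribution → 0.5909 μm/a
  chloride contribution → 0.3761 μm/a
  total first-year rate 0.967 μm/a
  mass loss = 0.967 μm/a × 8.96 g/cm³ = 8.664 g·m⁻²·a⁻¹
zinc: f(T) = +0.038·(T−10) [T≤10 °C] = -0.1444
  sulphur-dioxide contribution → 1.984 μm/a
  chloride contribution → 0.3295 μm/a
  total first-year rate 2.313 μm/a
  mass loss = 2.313 μm/a × 7.14 g/cm³ = 16.52 g·m⁻²·a⁻¹
Ordering by g·m⁻²·a⁻¹: zinc (16.5) > copper (8.66)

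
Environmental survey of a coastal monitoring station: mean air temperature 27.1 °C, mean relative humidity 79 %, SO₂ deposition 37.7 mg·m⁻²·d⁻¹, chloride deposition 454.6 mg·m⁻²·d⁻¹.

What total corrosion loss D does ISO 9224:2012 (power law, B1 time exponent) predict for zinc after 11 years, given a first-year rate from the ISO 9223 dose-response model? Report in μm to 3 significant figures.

D(11) = 80.8 μm

zinc: T>10 °C ⇒ hinge -0.071·(27.1−10) = -1.2141
  sulphur-dioxide contribution → 0.7164 μm/a
  chloride contribution → 10.78 μm/a
  total first-year rate 11.5 μm/a
ISO 9224: D(t) = r_corr · t^b with b = 0.813 (zinc, B1)
  D(11) = 11.5 × 11^0.813 = 11.5 × 7.025 = 80.79 μm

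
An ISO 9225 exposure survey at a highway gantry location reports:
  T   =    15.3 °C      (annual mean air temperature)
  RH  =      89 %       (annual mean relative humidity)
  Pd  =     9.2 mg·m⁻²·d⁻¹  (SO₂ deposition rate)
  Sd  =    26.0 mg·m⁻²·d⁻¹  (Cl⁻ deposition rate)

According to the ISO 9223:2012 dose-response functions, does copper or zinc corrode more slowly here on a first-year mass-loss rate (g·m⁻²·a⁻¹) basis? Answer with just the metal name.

zinc

copper: T>10 °C ⇒ hinge -0.080·(15.3−10) = -0.4240
  SO₂ term: 0.0053·9.2^0.26·exp(0.059·89-0.4240) = 1.178
  Cl⁻ term: 0.01025·26.0^0.27·exp(0.036·89+0.049·15.3) = 1.288
  sum: 1.178 + 1.288 → r_corr = 2.466 μm/a
  mass loss = 2.466 μm/a × 8.96 g/cm³ = 22.09 g·m⁻²·a⁻¹
zinc: T>10 °C ⇒ hinge -0.071·(15.3−10) = -0.3763
  SO₂ term: 0.0129·9.2^0.44·exp(0.046·89-0.3763) = 1.41
  Sd branch = 0.0175·Sd^0.57·e^(0.008·RH+0.085·T) = 0.8387 μm/a
  r_corr = 1.41 + 0.8387 = 2.249 μm/a
  mass loss = 2.249 μm/a × 7.14 g/cm³ = 16.06 g·m⁻²·a⁻¹
Ordering by g·m⁻²·a⁻¹: copper (22.1) > zinc (16.1)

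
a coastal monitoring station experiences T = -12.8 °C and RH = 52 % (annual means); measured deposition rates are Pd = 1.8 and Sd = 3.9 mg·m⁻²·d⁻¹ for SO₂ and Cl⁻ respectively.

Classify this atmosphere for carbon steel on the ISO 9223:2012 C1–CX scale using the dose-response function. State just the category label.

carbon steel: f(T) = +0.150·(T−10) [T≤10 °C] = -3.4200
  SO₂ term: 1.77·1.8^0.52·exp(0.02·52-3.4200) = 0.2224
  Sd branch = 0.102·Sd^0.62·e^(0.033·RH+0.04·T) = 0.7906 μm/a
  sum: 0.2224 + 0.7906 → r_corr = 1.013 μm/a
1.01 μm/a falls in (0, 1.3] for carbon steel → category C1

C1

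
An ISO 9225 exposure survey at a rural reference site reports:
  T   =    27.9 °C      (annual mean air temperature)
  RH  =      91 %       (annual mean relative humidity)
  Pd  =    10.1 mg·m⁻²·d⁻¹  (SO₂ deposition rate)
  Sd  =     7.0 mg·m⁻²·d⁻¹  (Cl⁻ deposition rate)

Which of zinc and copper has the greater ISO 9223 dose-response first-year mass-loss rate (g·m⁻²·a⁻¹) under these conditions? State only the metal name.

zinc: temperature factor f = -0.071·(17.9) = -1.2709
  Pd branch = 0.0129·Pd^0.44·e^(0.046·RH+f) = 0.6584 μm/a
  Cl⁻ term: 0.0175·7.0^0.57·exp(0.008·91+0.085·27.9) = 1.177
  sum: 0.6584 + 1.177 → r_corr = 1.836 μm/a
  mass loss = 1.836 μm/a × 7.14 g/cm³ = 13.11 g·m⁻²·a⁻¹
copper: temperature factor f = -0.080·(17.9) = -1.4320
  SO₂ term: 0.0053·10.1^0.26·exp(0.059·91-1.4320) = 0.4957
  Cl⁻ term: 0.01025·7.0^0.27·exp(0.036·91+0.049·27.9) = 1.8
  r_corr = 0.4957 + 1.8 = 2.296 μm/a
  mass loss = 2.296 μm/a × 8.96 g/cm³ = 20.57 g·m⁻²·a⁻¹
Ordering by g·m⁻²·a⁻¹: copper (20.6) > zinc (13.1)

copper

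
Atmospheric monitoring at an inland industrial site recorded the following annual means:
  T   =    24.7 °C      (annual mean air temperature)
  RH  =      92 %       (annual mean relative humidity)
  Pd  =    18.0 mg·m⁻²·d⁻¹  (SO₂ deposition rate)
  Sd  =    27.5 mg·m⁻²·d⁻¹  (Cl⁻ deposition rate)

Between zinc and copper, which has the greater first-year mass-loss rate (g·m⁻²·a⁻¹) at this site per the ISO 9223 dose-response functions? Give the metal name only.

zinc: T>10 °C ⇒ hinge -0.071·(24.7−10) = -1.0437
  sulphur-dioxide contribution → 1.116 μm/a
  chloride contribution → 1.972 μm/a
  ⇒ r_corr(zinc) = 3.088 μm/a
  mass loss = 3.088 μm/a × 7.14 g/cm³ = 22.05 g·m⁻²·a⁻¹
copper: f(T) = -0.080·(T−10) [T>10 °C] = -1.1760
  sulphur-dioxide contribution → 0.7893 μm/a
  chloride contribution → 2.309 μm/a
  ⇒ r_corr(copper) = 3.098 μm/a
  mass loss = 3.098 μm/a × 8.96 g/cm³ = 27.76 g·m⁻²·a⁻¹
Ordering by g·m⁻²·a⁻¹: copper (27.8) > zinc (22)

copper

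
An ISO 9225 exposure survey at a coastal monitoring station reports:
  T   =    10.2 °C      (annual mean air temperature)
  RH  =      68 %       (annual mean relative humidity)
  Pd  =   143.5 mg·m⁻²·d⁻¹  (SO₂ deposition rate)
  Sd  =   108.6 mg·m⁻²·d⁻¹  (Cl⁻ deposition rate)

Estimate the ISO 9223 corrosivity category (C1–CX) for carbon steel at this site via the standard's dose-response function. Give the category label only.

carbon steel: T>10 °C ⇒ hinge -0.054·(10.2−10) = -0.0108
  Pd branch = 1.77·Pd^0.52·e^(0.02·RH+f) = 90.26 μm/a
  Sd branch = 0.102·Sd^0.62·e^(0.033·RH+0.04·T) = 26.46 μm/a
  sum: 90.26 + 26.46 → r_corr = 116.7 μm/a
ISO 9223 Table 2 (carbon steel): 80 < 117 ≤ 200 μm/a ⇒ C5

C5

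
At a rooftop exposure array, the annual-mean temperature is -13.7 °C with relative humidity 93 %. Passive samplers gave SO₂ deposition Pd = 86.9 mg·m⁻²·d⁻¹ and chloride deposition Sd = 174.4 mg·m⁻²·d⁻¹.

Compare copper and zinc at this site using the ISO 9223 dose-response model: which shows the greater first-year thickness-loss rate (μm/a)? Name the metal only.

copper: temperature factor f = +0.126·(-23.7) = -2.9862
  Pd branch = 0.0053·Pd^0.26·e^(0.059·RH+f) = 0.2063 μm/a
  Sd branch = 0.01025·Sd^0.27·e^(0.036·RH+0.049·T) = 0.6004 μm/a
  r_corr = 0.2063 + 0.6004 = 0.8067 μm/a
zinc: temperature factor f = +0.038·(-23.7) = -0.9006
  SO₂ term: 0.0129·86.9^0.44·exp(0.046·93-0.9006) = 2.695
  Cl⁻ term: 0.0175·174.4^0.57·exp(0.008·93+0.085·-13.7) = 0.2178
  sum: 2.695 + 0.2178 → r_corr = 2.913 μm/a
Ordering by μm/a: zinc (2.91) > copper (0.807)

zinc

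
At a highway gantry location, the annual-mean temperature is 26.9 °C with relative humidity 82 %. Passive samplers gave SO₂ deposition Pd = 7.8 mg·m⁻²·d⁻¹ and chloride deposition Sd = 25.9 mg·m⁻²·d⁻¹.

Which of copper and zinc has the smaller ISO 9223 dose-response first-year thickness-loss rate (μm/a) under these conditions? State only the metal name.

copper

copper: f(T) = -0.080·(T−10) [T>10 °C] = -1.3520
  Pd branch = 0.0053·Pd^0.26·e^(0.059·RH+f) = 0.2952 μm/a
  Cl⁻ term: 0.01025·25.9^0.27·exp(0.036·82+0.049·26.9) = 1.765
  sum: 0.2952 + 1.765 → r_corr = 2.06 μm/a
zinc: temperature factor f = -0.071·(16.9) = -1.1999
  SO₂ term: 0.0129·7.8^0.44·exp(0.046·82-1.1999) = 0.417
  Sd branch = 0.0175·Sd^0.57·e^(0.008·RH+0.085·T) = 2.121 μm/a
  sum: 0.417 + 2.121 → r_corr = 2.538 μm/a
Ordering by μm/a: zinc (2.54) > copper (2.06)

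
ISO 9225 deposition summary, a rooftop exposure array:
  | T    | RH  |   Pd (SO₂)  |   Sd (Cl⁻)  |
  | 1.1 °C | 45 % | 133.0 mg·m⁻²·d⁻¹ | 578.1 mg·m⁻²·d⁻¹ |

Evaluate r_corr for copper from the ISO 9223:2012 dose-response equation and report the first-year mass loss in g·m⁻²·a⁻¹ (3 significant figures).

r_corr = 3.51 g·m⁻²·a⁻¹

copper: T≤10 °C ⇒ hinge +0.126·(1.1−10) = -1.1214
  Pd branch = 0.0053·Pd^0.26·e^(0.059·RH+f) = 0.0876 μm/a
  Cl⁻ term: 0.01025·578.1^0.27·exp(0.036·45+0.049·1.1) = 0.3044
  r_corr = 0.0876 + 0.3044 = 0.392 μm/a
Convert to mass loss: 0.392 μm/a × 8.96 g/cm³ = 3.512 g·m⁻²·a⁻¹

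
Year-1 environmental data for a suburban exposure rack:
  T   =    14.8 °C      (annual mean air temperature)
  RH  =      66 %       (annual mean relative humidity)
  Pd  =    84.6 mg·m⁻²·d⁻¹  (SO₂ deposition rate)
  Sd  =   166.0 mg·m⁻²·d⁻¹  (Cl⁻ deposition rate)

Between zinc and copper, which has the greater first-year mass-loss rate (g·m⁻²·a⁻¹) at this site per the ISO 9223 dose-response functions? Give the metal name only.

zinc: T>10 °C ⇒ hinge -0.071·(14.8−10) = -0.3408
  sulphur-dioxide contribution → 1.346 μm/a
  chloride contribution → 1.924 μm/a
  ⇒ r_corr(zinc) = 3.27 μm/a
  mass loss = 3.27 μm/a × 7.14 g/cm³ = 23.35 g·m⁻²·a⁻¹
copper: T>10 °C ⇒ hinge -0.080·(14.8−10) = -0.3840
  sulphur-dioxide contribution → 0.562 μm/a
  chloride contribution → 0.9057 μm/a
  ⇒ r_corr(copper) = 1.468 μm/a
  mass loss = 1.468 μm/a × 8.96 g/cm³ = 13.15 g·m⁻²·a⁻¹
Ordering by g·m⁻²·a⁻¹: zinc (23.3) > copper (13.2)

zinc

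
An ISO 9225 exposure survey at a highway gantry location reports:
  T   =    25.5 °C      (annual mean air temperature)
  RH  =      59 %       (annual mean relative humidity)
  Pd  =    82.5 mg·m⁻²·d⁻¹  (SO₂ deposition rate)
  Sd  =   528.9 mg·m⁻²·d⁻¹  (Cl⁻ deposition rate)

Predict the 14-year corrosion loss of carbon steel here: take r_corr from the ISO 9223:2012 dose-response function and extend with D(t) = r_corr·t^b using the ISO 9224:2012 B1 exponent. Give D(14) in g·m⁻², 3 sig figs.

carbon steel: temperature factor f = -0.054·(15.5) = -0.8370
  sulphur-dioxide contribution → 24.75 μm/a
  chloride contribution → 96.75 μm/a
  ⇒ r_corr(carbon steel) = 121.5 μm/a
Long-term exponent b (ISO 9224 Table 2, B1) = 0.523
  D(14) = 121.5 × 14^0.523 = 121.5 × 3.976 = 483 μm
  Mass loss = 483 μm × 7.85 g/cm³ = 3792 g·m⁻²

D(14) = 3.79e+03 g·m⁻²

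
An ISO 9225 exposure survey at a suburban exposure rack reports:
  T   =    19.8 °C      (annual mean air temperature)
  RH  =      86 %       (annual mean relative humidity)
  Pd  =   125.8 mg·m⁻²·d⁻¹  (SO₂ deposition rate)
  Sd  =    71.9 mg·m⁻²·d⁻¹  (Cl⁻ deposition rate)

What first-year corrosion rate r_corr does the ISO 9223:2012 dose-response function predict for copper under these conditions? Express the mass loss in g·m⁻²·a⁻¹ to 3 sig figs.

r_corr = 29.2 g·m⁻²·a⁻¹

copper: f(T) = -0.080·(T−10) [T>10 °C] = -0.7840
  SO₂ term: 0.0053·125.8^0.26·exp(0.059·86-0.7840) = 1.359
  Sd branch = 0.01025·Sd^0.27·e^(0.036·RH+0.049·T) = 1.897 μm/a
  sum: 1.359 + 1.897 → r_corr = 3.256 μm/a
Convert to mass loss: 3.256 μm/a × 8.96 g/cm³ = 29.17 g·m⁻²·a⁻¹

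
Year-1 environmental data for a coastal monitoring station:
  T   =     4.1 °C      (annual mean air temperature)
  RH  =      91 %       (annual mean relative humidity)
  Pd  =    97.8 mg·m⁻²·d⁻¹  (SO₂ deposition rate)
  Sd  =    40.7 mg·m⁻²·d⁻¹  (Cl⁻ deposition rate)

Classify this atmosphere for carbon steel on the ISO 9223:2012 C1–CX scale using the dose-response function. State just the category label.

C4

carbon steel: temperature factor f = +0.150·(-5.9) = -0.8850
  sulphur-dioxide contribution → 48.87 μm/a
  chloride contribution → 24.1 μm/a
  ⇒ r_corr(carbon steel) = 72.96 μm/a
ISO 9223 Table 2 (carbon steel): 50 < 73 ≤ 80 μm/a ⇒ C4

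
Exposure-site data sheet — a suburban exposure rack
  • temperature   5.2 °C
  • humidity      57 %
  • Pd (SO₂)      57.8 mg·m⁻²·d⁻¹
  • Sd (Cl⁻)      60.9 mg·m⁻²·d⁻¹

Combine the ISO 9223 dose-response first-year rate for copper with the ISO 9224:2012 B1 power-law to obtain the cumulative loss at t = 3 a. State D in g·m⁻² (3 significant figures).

copper: f(T) = +0.126·(T−10) [T≤10 °C] = -0.6048
  Pd branch = 0.0053·Pd^0.26·e^(0.059·RH+f) = 0.24 μm/a
  Sd branch = 0.01025·Sd^0.27·e^(0.036·RH+0.049·T) = 0.3122 μm/a
  sum: 0.24 + 0.3122 → r_corr = 0.5522 μm/a
ISO 9224: D(t) = r_corr · t^b with b = 0.667 (copper, B1)
  D(3) = 0.5522 × 3^0.667 = 0.5522 × 2.081 = 1.149 μm
  Mass loss = 1.149 μm × 8.96 g/cm³ = 10.3 g·m⁻²

D(3) = 10.3 g·m⁻²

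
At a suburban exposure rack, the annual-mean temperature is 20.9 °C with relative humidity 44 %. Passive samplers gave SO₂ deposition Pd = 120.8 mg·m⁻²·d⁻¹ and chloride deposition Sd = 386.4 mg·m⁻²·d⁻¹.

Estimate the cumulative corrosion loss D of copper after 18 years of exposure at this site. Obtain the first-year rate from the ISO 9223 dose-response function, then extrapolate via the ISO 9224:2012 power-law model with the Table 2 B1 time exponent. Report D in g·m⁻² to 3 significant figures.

D(18) = 49.2 g·m⁻²

copper: temperature factor f = -0.080·(10.9) = -0.8720
  SO₂ term: 0.0053·120.8^0.26·exp(0.059·44-0.8720) = 0.1034
  Cl⁻ term: 0.01025·386.4^0.27·exp(0.036·44+0.049·20.9) = 0.6949
  r_corr = 0.1034 + 0.6949 = 0.7982 μm/a
ISO 9224: D(t) = r_corr · t^b with b = 0.667 (copper, B1)
  D(18) = 0.7982 × 18^0.667 = 0.7982 × 6.875 = 5.488 μm
  Mass loss = 5.488 μm × 8.96 g/cm³ = 49.17 g·m⁻²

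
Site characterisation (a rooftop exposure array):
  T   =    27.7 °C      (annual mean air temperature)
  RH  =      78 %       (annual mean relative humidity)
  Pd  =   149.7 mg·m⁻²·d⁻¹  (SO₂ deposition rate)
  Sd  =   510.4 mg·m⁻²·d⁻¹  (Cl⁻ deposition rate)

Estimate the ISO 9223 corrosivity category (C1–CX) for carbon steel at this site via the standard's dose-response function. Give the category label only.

CX

carbon steel: T>10 °C ⇒ hinge -0.054·(27.7−10) = -0.9558
  SO₂ term: 1.77·149.7^0.52·exp(0.02·78-0.9558) = 43.8
  Sd branch = 0.102·Sd^0.62·e^(0.033·RH+0.04·T) = 193.5 μm/a
  sum: 43.8 + 193.5 → r_corr = 237.3 μm/a
Category bounds: 200…700 μm/a bracket r_corr ⇒ CX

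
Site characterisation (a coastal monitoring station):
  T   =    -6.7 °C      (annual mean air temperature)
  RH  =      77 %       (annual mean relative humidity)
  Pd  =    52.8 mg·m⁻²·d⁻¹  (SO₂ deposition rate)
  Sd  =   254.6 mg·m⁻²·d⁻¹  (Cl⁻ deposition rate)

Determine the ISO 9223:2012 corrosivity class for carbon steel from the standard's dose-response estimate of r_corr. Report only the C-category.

C3

carbon steel: T≤10 °C ⇒ hinge +0.150·(-6.7−10) = -2.5050
  Pd branch = 1.77·Pd^0.52·e^(0.02·RH+f) = 5.305 μm/a
  Sd branch = 0.102·Sd^0.62·e^(0.033·RH+0.04·T) = 30.72 μm/a
  sum: 5.305 + 30.72 → r_corr = 36.02 μm/a
ISO 9223 Table 2 (carbon steel): 25 < 36 ≤ 50 μm/a ⇒ C3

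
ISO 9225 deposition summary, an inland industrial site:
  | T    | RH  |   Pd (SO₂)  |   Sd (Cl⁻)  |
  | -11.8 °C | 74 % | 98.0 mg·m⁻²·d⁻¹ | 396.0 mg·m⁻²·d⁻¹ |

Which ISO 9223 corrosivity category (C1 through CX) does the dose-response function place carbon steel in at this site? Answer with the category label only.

C3

carbon steel: f(T) = +0.150·(T−10) [T≤10 °C] = -3.2700
  Pd branch = 1.77·Pd^0.52·e^(0.02·RH+f) = 3.206 μm/a
  Cl⁻ term: 0.102·396.0^0.62·exp(0.033·74+0.04·-11.8) = 29.84
  r_corr = 3.206 + 29.84 = 33.04 μm/a
33 μm/a falls in (25, 50] for carbon steel → category C3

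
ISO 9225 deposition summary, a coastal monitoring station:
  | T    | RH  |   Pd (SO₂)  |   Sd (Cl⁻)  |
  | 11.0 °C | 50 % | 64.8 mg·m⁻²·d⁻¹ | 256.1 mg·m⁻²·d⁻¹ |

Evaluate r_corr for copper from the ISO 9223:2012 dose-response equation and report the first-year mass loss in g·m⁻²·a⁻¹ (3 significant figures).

copper: temperature factor f = -0.080·(1.0) = -0.0800
  sulphur-dioxide contribution → 0.2765 μm/a
  chloride contribution → 0.4751 μm/a
  ⇒ r_corr(copper) = 0.7516 μm/a
Convert to mass loss: 0.7516 μm/a × 8.96 g/cm³ = 6.735 g·m⁻²·a⁻¹

r_corr = 6.73 g·m⁻²·a⁻¹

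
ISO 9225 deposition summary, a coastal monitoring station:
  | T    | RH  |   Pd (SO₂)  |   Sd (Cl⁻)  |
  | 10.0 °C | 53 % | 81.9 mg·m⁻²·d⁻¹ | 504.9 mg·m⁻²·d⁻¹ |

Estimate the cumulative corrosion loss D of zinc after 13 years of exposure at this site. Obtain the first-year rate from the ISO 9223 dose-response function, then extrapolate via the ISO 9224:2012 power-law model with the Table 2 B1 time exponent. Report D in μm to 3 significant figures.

zinc: temperature factor f = +0.038·(0.0) = +0.0000
  Pd branch = 0.0129·Pd^0.44·e^(0.046·RH+f) = 1.026 μm/a
  Sd branch = 0.0175·Sd^0.57·e^(0.008·RH+0.085·T) = 2.173 μm/a
  r_corr = 1.026 + 2.173 = 3.2 μm/a
Long-term exponent b (ISO 9224 Table 2, B1) = 0.813
  D(13) = 3.2 × 13^0.813 = 3.2 × 8.047 = 25.75 μm

D(13) = 25.7 μm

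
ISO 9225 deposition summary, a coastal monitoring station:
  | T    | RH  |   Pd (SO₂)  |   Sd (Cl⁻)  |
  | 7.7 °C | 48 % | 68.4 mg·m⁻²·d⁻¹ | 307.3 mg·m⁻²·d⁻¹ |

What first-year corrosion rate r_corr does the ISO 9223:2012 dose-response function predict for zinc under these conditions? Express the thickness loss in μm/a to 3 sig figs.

r_corr = 1.98 μm/a

zinc: T≤10 °C ⇒ hinge +0.038·(7.7−10) = -0.0874
  sulphur-dioxide contribution → 0.6902 μm/a
  chloride contribution → 1.294 μm/a
  total first-year rate 1.984 μm/a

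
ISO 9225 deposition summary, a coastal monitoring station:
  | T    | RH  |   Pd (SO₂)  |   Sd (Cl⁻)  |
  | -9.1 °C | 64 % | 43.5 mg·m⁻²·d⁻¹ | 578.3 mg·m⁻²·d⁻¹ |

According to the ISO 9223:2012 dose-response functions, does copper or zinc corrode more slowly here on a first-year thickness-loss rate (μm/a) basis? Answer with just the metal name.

copper: T≤10 °C ⇒ hinge +0.126·(-9.1−10) = -2.4066
  SO₂ term: 0.0053·43.5^0.26·exp(0.059·64-2.4066) = 0.05559
  Sd branch = 0.01025·Sd^0.27·e^(0.036·RH+0.049·T) = 0.366 μm/a
  r_corr = 0.05559 + 0.366 = 0.4216 μm/a
zinc: temperature factor f = +0.038·(-19.1) = -0.7258
  Pd branch = 0.0129·Pd^0.44·e^(0.046·RH+f) = 0.6236 μm/a
  Cl⁻ term: 0.0175·578.3^0.57·exp(0.008·64+0.085·-9.1) = 0.5057
  sum: 0.6236 + 0.5057 → r_corr = 1.129 μm/a
Ordering by μm/a: zinc (1.13) > copper (0.422)

copper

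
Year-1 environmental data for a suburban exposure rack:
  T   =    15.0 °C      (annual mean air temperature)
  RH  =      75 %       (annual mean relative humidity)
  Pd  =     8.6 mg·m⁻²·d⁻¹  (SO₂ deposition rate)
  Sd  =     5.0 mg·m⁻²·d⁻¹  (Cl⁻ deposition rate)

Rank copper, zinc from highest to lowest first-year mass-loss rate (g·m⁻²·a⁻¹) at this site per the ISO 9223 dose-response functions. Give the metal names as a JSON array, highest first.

["copper", "zinc"]

copper: temperature factor f = -0.080·(5.0) = -0.4000
  SO₂ term: 0.0053·8.6^0.26·exp(0.059·75-0.4000) = 0.5191
  Sd branch = 0.01025·Sd^0.27·e^(0.036·RH+0.049·T) = 0.4912 μm/a
  r_corr = 0.5191 + 0.4912 = 1.01 μm/a
  mass loss = 1.01 μm/a × 8.96 g/cm³ = 9.052 g·m⁻²·a⁻¹
zinc: f(T) = -0.071·(T−10) [T>10 °C] = -0.3550
  SO₂ term: 0.0129·8.6^0.44·exp(0.046·75-0.3550) = 0.7344
  Cl⁻ term: 0.0175·5.0^0.57·exp(0.008·75+0.085·15.0) = 0.2856
  sum: 0.7344 + 0.2856 → r_corr = 1.02 μm/a
  mass loss = 1.02 μm/a × 7.14 g/cm³ = 7.283 g·m⁻²·a⁻¹
Ordering by g·m⁻²·a⁻¹: copper (9.05) > zinc (7.28)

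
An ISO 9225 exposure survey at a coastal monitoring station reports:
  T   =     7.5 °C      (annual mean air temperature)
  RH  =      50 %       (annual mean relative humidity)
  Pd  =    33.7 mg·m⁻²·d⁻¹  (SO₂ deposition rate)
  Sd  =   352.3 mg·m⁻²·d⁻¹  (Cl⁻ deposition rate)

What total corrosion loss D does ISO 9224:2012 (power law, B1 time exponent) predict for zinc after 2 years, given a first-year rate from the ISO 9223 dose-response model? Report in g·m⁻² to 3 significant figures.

D(2) = 24.4 g·m⁻²

zinc: f(T) = +0.038·(T−10) [T≤10 °C] = -0.0950
  SO₂ term: 0.0129·33.7^0.44·exp(0.046·50-0.0950) = 0.55
  Cl⁻ term: 0.0175·352.3^0.57·exp(0.008·50+0.085·7.5) = 1.398
  r_corr = 0.55 + 1.398 = 1.948 μm/a
Power-law: D(2) = r_corr · 2^0.813
  D(2) = 1.948 × 2^0.813 = 1.948 × 1.757 = 3.422 μm
  Mass loss = 3.422 μm × 7.14 g/cm³ = 24.43 g·m⁻²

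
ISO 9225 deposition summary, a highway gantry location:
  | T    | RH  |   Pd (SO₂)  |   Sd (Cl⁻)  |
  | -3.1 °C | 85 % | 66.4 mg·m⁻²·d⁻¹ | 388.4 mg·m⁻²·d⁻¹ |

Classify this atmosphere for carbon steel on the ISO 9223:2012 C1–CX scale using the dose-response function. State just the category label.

C4

carbon steel: f(T) = +0.150·(T−10) [T≤10 °C] = -1.9650
  SO₂ term: 1.77·66.4^0.52·exp(0.02·85-1.9650) = 12.03
  Cl⁻ term: 0.102·388.4^0.62·exp(0.033·85+0.04·-3.1) = 60.02
  r_corr = 12.03 + 60.02 = 72.05 μm/a
Category bounds: 50…80 μm/a bracket r_corr ⇒ C4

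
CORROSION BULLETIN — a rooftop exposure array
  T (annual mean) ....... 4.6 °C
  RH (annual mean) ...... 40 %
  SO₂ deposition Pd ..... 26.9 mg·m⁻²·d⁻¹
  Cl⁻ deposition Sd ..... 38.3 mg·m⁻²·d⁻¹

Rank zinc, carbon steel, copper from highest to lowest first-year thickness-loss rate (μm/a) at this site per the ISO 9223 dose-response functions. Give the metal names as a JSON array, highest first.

["carbon steel", "zinc", "copper"]

zinc: T≤10 °C ⇒ hinge +0.038·(4.6−10) = -0.2052
  SO₂ term: 0.0129·26.9^0.44·exp(0.046·40-0.2052) = 0.2816
  Sd branch = 0.0175·Sd^0.57·e^(0.008·RH+0.085·T) = 0.2846 μm/a
  sum: 0.2816 + 0.2846 → r_corr = 0.5662 μm/a
carbon steel: temperature factor f = +0.150·(-5.4) = -0.8100
  SO₂ term: 1.77·26.9^0.52·exp(0.02·40-0.8100) = 9.707
  Cl⁻ term: 0.102·38.3^0.62·exp(0.033·40+0.04·4.6) = 4.399
  r_corr = 9.707 + 4.399 = 14.11 μm/a
copper: f(T) = +0.126·(T−10) [T≤10 °C] = -0.6804
  Pd branch = 0.0053·Pd^0.26·e^(0.059·RH+f) = 0.0669 μm/a
  Sd branch = 0.01025·Sd^0.27·e^(0.036·RH+0.049·T) = 0.145 μm/a
  r_corr = 0.0669 + 0.145 = 0.2119 μm/a
Ordering by μm/a: carbon steel (14.1) > zinc (0.566) > copper (0.212)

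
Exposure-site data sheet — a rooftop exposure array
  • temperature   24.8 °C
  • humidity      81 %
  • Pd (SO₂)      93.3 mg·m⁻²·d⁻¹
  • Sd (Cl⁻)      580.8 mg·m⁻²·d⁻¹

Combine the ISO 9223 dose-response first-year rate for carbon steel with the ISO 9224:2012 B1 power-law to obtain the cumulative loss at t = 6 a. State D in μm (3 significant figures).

D(6) = 635 μm

carbon steel: f(T) = -0.054·(T−10) [T>10 °C] = -0.7992
  Pd branch = 1.77·Pd^0.52·e^(0.02·RH+f) = 42.54 μm/a
  Cl⁻ term: 0.102·580.8^0.62·exp(0.033·81+0.04·24.8) = 206.1
  sum: 42.54 + 206.1 → r_corr = 248.6 μm/a
Long-term exponent b (ISO 9224 Table 2, B1) = 0.523
  D(6) = 248.6 × 6^0.523 = 248.6 × 2.553 = 634.5 μm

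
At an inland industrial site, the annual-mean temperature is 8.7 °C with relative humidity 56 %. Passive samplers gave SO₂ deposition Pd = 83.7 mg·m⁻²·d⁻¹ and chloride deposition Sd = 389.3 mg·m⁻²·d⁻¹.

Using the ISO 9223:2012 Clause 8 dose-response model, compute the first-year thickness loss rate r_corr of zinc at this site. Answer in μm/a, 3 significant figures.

zinc: temperature factor f = +0.038·(-1.3) = -0.0494
  sulphur-dioxide contribution → 1.132 μm/a
  chloride contribution → 1.719 μm/a
  ⇒ r_corr(zinc) = 2.851 μm/a

r_corr = 2.85 μm/a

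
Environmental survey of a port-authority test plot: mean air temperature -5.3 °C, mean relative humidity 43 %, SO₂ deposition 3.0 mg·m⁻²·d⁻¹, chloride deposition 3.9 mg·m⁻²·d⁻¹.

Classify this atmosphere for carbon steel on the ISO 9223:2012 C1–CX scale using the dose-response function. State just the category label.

carbon steel: T≤10 °C ⇒ hinge +0.150·(-5.3−10) = -2.2950
  Pd branch = 1.77·Pd^0.52·e^(0.02·RH+f) = 0.7462 μm/a
  Sd branch = 0.102·Sd^0.62·e^(0.033·RH+0.04·T) = 0.793 μm/a
  sum: 0.7462 + 0.793 → r_corr = 1.539 μm/a
1.54 μm/a falls in (1.3, 25] for carbon steel → category C2

C2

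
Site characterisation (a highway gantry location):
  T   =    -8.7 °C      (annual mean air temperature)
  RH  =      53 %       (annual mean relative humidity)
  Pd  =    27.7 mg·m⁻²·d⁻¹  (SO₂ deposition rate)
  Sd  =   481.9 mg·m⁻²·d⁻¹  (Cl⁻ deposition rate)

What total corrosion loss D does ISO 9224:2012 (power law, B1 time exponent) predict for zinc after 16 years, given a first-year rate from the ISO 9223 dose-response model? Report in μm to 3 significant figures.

D(16) = 7.10 μm

zinc: temperature factor f = +0.038·(-18.7) = -0.7106
  Pd branch = 0.0129·Pd^0.44·e^(0.046·RH+f) = 0.313 μm/a
  Sd branch = 0.0175·Sd^0.57·e^(0.008·RH+0.085·T) = 0.4318 μm/a
  r_corr = 0.313 + 0.4318 = 0.7448 μm/a
ISO 9224: D(t) = r_corr · t^b with b = 0.813 (zinc, B1)
  D(16) = 0.7448 × 16^0.813 = 0.7448 × 9.527 = 7.095 μm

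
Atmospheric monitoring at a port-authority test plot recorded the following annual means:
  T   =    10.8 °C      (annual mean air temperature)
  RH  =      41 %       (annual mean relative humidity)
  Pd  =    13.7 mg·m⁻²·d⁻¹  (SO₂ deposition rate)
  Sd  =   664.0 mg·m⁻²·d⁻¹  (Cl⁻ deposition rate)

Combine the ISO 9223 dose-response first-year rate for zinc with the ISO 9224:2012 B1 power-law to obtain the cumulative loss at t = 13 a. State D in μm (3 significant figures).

zinc: f(T) = -0.071·(T−10) [T>10 °C] = -0.0568
  sulphur-dioxide contribution → 0.2542 μm/a
  chloride contribution → 2.471 μm/a
  ⇒ r_corr(zinc) = 2.725 μm/a
Long-term exponent b (ISO 9224 Table 2, B1) = 0.813
  D(13) = 2.725 × 13^0.813 = 2.725 × 8.047 = 21.93 μm

D(13) = 21.9 μm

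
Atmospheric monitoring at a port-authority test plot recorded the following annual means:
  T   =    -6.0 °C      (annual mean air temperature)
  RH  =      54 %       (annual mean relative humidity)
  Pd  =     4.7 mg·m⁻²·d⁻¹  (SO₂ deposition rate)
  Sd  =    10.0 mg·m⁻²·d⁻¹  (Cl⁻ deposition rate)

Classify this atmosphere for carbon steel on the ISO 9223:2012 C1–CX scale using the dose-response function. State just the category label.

carbon steel: temperature factor f = +0.150·(-16.0) = -2.4000
  Pd branch = 1.77·Pd^0.52·e^(0.02·RH+f) = 1.057 μm/a
  Sd branch = 0.102·Sd^0.62·e^(0.033·RH+0.04·T) = 1.987 μm/a
  r_corr = 1.057 + 1.987 = 3.045 μm/a
3.04 μm/a falls in (1.3, 25] for carbon steel → category C2

C2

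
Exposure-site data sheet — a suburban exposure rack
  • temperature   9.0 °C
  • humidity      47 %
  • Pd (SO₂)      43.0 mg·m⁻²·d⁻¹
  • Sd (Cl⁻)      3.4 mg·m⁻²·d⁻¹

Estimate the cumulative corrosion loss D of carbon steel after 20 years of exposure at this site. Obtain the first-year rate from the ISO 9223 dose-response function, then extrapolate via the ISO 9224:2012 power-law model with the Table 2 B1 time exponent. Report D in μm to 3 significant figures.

D(20) = 139 μm

carbon steel: T≤10 °C ⇒ hinge +0.150·(9.0−10) = -0.1500
  Pd branch = 1.77·Pd^0.52·e^(0.02·RH+f) = 27.57 μm/a
  Cl⁻ term: 0.102·3.4^0.62·exp(0.033·47+0.04·9.0) = 1.472
  r_corr = 27.57 + 1.472 = 29.04 μm/a
Long-term exponent b (ISO 9224 Table 2, B1) = 0.523
  D(20) = 29.04 × 20^0.523 = 29.04 × 4.791 = 139.2 μm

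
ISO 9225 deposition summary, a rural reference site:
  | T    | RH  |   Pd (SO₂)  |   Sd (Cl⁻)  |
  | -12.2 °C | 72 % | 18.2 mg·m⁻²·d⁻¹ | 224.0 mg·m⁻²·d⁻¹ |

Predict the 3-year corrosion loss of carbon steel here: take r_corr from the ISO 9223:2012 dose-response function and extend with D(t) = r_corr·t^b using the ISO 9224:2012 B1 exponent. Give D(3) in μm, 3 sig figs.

D(3) = 36.4 μm

carbon steel: T≤10 °C ⇒ hinge +0.150·(-12.2−10) = -3.3300
  sulphur-dioxide contribution → 1.209 μm/a
  chloride contribution → 19.31 μm/a
  ⇒ r_corr(carbon steel) = 20.52 μm/a
ISO 9224: D(t) = r_corr · t^b with b = 0.523 (carbon steel, B1)
  D(3) = 20.52 × 3^0.523 = 20.52 × 1.776 = 36.44 μm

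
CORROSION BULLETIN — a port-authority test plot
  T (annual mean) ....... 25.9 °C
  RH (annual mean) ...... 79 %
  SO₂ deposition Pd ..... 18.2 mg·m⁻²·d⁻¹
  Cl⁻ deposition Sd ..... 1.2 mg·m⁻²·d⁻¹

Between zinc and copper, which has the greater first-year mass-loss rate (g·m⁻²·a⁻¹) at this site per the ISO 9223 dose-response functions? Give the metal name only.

zinc: temperature factor f = -0.071·(15.9) = -1.1289
  SO₂ term: 0.0129·18.2^0.44·exp(0.046·79-1.1289) = 0.5662
  Cl⁻ term: 0.0175·1.2^0.57·exp(0.008·79+0.085·25.9) = 0.3302
  sum: 0.5662 + 0.3302 → r_corr = 0.8964 μm/a
  mass loss = 0.8964 μm/a × 7.14 g/cm³ = 6.4 g·m⁻²·a⁻¹
copper: temperature factor f = -0.080·(15.9) = -1.2720
  SO₂ term: 0.0053·18.2^0.26·exp(0.059·79-1.2720) = 0.334
  Cl⁻ term: 0.01025·1.2^0.27·exp(0.036·79+0.049·25.9) = 0.6583
  sum: 0.334 + 0.6583 → r_corr = 0.9922 μm/a
  mass loss = 0.9922 μm/a × 8.96 g/cm³ = 8.89 g·m⁻²·a⁻¹
Ordering by g·m⁻²·a⁻¹: copper (8.89) > zinc (6.4)

copper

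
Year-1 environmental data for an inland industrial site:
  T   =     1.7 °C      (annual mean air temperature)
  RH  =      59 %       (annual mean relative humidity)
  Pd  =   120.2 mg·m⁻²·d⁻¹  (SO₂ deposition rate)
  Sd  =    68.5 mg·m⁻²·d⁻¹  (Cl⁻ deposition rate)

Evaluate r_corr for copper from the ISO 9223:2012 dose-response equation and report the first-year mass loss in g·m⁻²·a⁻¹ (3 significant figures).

r_corr = 4.50 g·m⁻²·a⁻¹

copper: temperature factor f = +0.126·(-8.3) = -1.0458
  sulphur-dioxide contribution → 0.2102 μm/a
  chloride contribution → 0.2917 μm/a
  total first-year rate 0.5019 μm/a
Convert to mass loss: 0.5019 μm/a × 8.96 g/cm³ = 4.497 g·m⁻²·a⁻¹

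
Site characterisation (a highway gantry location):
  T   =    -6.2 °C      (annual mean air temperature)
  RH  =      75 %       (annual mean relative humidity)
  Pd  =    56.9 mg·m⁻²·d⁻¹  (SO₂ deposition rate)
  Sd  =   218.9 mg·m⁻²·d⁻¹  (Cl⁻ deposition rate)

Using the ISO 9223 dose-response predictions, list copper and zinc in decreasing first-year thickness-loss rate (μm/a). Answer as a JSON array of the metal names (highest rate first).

copper: f(T) = +0.126·(T−10) [T≤10 °C] = -2.0412
  SO₂ term: 0.0053·56.9^0.26·exp(0.059·75-2.0412) = 0.1644
  Sd branch = 0.01025·Sd^0.27·e^(0.036·RH+0.049·T) = 0.4822 μm/a
  sum: 0.1644 + 0.4822 → r_corr = 0.6466 μm/a
zinc: T≤10 °C ⇒ hinge +0.038·(-6.2−10) = -0.6156
  SO₂ term: 0.0129·56.9^0.44·exp(0.046·75-0.6156) = 1.3
  Sd branch = 0.0175·Sd^0.57·e^(0.008·RH+0.085·T) = 0.4061 μm/a
  r_corr = 1.3 + 0.4061 = 1.706 μm/a
Ordering by μm/a: zinc (1.71) > copper (0.647)

["zinc", "copper"]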